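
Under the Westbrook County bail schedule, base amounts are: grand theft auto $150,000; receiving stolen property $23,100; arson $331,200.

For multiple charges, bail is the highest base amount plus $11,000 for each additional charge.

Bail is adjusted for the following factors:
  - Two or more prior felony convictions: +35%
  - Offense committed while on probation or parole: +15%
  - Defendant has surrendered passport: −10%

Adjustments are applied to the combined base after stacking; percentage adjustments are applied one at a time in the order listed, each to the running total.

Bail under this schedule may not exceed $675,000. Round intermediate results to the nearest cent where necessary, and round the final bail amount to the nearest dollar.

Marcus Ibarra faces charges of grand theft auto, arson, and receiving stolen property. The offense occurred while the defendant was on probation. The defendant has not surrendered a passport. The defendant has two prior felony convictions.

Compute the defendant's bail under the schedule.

$548,343

Base amounts from the schedule: grand theft auto $150,000; arson $331,200; receiving stolen property $23,100.
Stacking rule: highest base plus $11,000 per additional charge. Highest is arson at $331,200; 2 additional charges → +$22,000. Combined base = $353,200.
Two or more prior felony convictions (+35%): $353,200 × 1.35 = $476,820.
Offense committed while on probation or parole (+15%): $476,820 × 1.15 = $548,343.
$548,343 is within the $675,000 maximum.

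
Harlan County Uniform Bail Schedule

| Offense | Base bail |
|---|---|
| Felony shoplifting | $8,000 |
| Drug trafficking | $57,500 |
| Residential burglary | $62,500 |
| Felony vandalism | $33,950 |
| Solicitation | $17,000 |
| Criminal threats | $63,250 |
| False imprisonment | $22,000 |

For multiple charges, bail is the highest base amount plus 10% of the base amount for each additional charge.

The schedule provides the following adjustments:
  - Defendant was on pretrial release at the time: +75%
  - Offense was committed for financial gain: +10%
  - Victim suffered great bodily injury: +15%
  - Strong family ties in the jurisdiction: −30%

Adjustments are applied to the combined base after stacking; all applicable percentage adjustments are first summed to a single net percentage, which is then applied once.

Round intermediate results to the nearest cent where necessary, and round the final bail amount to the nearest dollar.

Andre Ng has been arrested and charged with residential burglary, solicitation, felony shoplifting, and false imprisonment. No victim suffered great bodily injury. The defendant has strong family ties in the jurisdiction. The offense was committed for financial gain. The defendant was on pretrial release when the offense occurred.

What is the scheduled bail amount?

Base amounts from the schedule: residential burglary $62,500; solicitation $17,000; felony shoplifting $8,000; false imprisonment $22,000.
Stacking rule: highest base plus 10% of each additional charge. Highest is residential burglary at $62,500. Additional: $17,000 × 10% = $1,700; $8,000 × 10% = $800; $22,000 × 10% = $2,200. Combined base = $62,500 + $4,700 = $67,200.
Net percentage adjustment: +75% +10% −30% = +55%. $67,200 × 1.55 = $104,160.

$104,160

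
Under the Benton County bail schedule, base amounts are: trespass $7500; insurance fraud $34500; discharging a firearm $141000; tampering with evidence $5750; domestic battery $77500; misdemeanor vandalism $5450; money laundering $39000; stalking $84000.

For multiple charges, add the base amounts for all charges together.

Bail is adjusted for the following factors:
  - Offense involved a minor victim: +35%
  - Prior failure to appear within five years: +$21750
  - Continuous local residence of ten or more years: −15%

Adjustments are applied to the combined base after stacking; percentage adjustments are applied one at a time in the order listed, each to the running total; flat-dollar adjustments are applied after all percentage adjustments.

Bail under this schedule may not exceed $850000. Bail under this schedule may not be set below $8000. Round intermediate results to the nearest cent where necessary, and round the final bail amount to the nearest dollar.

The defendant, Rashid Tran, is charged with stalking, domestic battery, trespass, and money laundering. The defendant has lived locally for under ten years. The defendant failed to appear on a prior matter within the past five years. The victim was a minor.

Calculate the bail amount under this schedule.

Base amounts from the schedule: stalking $84000; domestic battery $77500; trespass $7500; money laundering $39000.
Stacking rule: sum of all bases. $84000 + $77500 + $7500 + $39000 = $208000.
Offense involved a minor victim (+35%): $208000 × 1.35 = $280800.
Prior failure to appear within five years (+$21750 flat): $280800 + $21750 = $302550.
$302550 is within the $850000 maximum.
$302550 is at or above the $8000 minimum.

$302550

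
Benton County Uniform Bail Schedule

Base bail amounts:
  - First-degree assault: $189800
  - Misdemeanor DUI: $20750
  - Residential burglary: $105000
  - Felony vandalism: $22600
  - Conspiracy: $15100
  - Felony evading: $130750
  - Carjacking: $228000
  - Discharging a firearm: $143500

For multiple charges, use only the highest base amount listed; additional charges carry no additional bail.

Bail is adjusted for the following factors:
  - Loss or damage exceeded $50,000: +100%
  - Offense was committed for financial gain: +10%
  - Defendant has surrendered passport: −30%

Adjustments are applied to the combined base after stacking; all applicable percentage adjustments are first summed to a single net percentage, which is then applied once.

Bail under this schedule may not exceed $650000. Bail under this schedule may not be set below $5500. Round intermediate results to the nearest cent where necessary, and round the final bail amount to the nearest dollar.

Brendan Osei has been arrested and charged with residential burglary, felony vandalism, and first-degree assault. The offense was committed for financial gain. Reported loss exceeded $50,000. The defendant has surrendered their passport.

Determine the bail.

Base amounts from the schedule: residential burglary $105000; felony vandalism $22600; first-degree assault $189800.
Stacking rule: use the highest base only. Highest is first-degree assault at $189800. Combined base = $189800.
Net percentage adjustment: +100% +10% −30% = +80%. $189800 × 1.8 = $341640.
$341640 is within the $650000 maximum.
$341640 is at or above the $5500 minimum.

$341640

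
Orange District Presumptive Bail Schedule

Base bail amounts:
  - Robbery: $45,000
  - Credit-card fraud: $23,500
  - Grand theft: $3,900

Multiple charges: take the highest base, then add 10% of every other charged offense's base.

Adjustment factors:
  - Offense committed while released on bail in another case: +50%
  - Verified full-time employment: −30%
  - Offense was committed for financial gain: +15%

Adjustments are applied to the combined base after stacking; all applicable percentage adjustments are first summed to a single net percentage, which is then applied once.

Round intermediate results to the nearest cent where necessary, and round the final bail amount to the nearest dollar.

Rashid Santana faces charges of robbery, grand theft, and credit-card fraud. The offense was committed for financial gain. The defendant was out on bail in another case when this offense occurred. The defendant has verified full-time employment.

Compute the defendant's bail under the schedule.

Base amounts from the schedule: robbery $45,000; grand theft $3,900; credit-card fraud $23,500.
Stacking rule: highest base plus 10% of each additional charge. Highest is robbery at $45,000. Additional: $3,900 × 10% = $390; $23,500 × 10% = $2,350. Combined base = $45,000 + $2,740 = $47,740.
Net percentage adjustment: +50% −30% +15% = +35%. $47,740 × 1.35 = $64,449.

$64,449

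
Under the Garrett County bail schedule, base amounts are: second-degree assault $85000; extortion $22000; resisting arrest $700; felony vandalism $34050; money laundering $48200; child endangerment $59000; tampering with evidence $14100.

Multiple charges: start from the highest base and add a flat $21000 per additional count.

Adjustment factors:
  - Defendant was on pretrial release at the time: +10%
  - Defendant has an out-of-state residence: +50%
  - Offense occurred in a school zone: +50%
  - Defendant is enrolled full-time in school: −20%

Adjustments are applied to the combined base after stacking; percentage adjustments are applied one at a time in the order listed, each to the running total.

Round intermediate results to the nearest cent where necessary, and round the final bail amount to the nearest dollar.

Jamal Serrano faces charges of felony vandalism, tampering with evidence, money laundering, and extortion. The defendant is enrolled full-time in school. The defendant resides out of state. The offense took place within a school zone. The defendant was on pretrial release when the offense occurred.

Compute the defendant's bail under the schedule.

Base amounts from the schedule: felony vandalism $34050; tampering with evidence $14100; money laundering $48200; extortion $22000.
Stacking rule: highest base plus $21000 per additional charge. Highest is money laundering at $48200; 3 additional charges → +$63000. Combined base = $111200.
Defendant was on pretrial release at the time (+10%): $111200 × 1.1 = $122320.
Defendant has an out-of-state residence (+50%): $122320 × 1.5 = $183480.
Offense occurred in a school zone (+50%): $183480 × 1.5 = $275220.
Defendant is enrolled full-time in school (−20%): $275220 × 0.8 = $220176.

$220176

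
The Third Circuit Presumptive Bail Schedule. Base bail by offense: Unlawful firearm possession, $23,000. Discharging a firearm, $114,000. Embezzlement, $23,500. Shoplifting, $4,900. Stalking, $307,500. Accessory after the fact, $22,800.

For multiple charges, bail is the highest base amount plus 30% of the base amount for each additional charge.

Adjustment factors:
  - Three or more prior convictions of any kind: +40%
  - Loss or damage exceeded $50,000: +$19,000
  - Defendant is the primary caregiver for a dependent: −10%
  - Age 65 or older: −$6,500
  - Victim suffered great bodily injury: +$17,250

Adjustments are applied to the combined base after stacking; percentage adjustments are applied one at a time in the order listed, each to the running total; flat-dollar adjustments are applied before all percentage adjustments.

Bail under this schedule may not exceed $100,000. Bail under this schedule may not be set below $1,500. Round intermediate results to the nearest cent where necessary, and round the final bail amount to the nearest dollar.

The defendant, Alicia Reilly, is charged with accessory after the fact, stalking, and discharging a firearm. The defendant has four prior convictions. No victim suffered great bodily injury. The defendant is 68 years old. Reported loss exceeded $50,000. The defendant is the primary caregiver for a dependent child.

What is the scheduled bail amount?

Base amounts from the schedule: accessory after the fact $22,800; stalking $307,500; discharging a firearm $114,000.
Stacking rule: highest base plus 30% of each additional charge. Highest is stalking at $307,500. Additional: $22,800 × 30% = $6,840; $114,000 × 30% = $34,200. Combined base = $307,500 + $41,040 = $348,540.
Loss or damage exceeded $50,000 (+$19,000 flat): $348,540 + $19,000 = $367,540.
Age 65 or older (−$6,500 flat): $367,540 − $6,500 = $361,040.
Three or more prior convictions of any kind (+40%): $361,040 × 1.4 = $505,456.
Defendant is the primary caregiver for a dependent (−10%): $505,456 × 0.9 = $454,910.40.
Result $454,910.40 exceeds the maximum of $100,000; bail is capped at $100,000.
$100,000 is at or above the $1,500 minimum.

$100,000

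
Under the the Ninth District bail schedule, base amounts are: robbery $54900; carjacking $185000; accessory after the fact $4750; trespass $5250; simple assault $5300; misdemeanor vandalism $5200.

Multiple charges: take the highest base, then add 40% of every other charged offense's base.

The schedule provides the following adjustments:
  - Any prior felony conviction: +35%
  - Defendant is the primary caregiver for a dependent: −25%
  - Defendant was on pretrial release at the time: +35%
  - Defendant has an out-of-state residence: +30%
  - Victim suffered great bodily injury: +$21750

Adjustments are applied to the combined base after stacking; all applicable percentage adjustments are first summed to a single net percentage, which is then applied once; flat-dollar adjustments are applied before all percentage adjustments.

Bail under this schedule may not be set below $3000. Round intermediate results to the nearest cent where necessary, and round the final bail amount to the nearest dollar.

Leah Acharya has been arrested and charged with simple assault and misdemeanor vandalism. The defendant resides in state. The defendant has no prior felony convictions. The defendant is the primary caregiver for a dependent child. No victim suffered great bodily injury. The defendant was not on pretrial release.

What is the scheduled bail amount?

$5535

Base amounts from the schedule: simple assault $5300; misdemeanor vandalism $5200.
Stacking rule: highest base plus 40% of each additional charge. Highest is simple assault at $5300. Additional: $5200 × 40% = $2080. Combined base = $5300 + $2080 = $7380.
Defendant is the primary caregiver for a dependent (−25%): $7380 × 0.75 = $5535.
$5535 is at or above the $3000 minimum.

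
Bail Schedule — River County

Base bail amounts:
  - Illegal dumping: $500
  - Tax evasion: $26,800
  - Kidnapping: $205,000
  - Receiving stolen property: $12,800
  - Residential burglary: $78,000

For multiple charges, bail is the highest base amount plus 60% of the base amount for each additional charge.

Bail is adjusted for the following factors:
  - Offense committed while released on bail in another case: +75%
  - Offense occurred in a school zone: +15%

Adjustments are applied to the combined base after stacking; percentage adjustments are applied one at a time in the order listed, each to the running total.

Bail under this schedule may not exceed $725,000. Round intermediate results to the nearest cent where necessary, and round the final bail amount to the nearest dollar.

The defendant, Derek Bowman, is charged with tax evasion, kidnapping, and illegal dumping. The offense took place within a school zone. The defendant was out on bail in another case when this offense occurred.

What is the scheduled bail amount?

Base amounts from the schedule: tax evasion $26,800; kidnapping $205,000; illegal dumping $500.
Stacking rule: highest base plus 60% of each additional charge. Highest is kidnapping at $205,000. Additional: $26,800 × 60% = $16,080; $500 × 60% = $300. Combined base = $205,000 + $16,380 = $221,380.
Offense committed while released on bail in another case (+75%): $221,380 × 1.75 = $387,415.
Offense occurred in a school zone (+15%): $387,415 × 1.15 = $445,527.25.
$445,527.25 is within the $725,000 maximum.
Rounded to the nearest dollar: $445,527.

$445,527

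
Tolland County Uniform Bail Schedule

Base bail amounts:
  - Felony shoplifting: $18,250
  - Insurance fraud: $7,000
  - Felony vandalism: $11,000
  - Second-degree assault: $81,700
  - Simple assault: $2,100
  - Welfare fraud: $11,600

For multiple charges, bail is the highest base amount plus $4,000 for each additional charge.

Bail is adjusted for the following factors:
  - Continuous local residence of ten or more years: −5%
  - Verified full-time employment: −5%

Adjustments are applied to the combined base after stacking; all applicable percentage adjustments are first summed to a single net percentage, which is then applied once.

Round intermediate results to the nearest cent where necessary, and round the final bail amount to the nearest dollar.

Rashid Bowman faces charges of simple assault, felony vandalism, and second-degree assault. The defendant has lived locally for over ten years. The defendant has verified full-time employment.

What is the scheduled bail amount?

Base amounts from the schedule: simple assault $2,100; felony vandalism $11,000; second-degree assault $81,700.
Stacking rule: highest base plus $4,000 per additional charge. Highest is second-degree assault at $81,700; 2 additional charges → +$8,000. Combined base = $89,700.
Net percentage adjustment: −5% −5% = −10%. $89,700 × 0.9 = $80,730.

$80,730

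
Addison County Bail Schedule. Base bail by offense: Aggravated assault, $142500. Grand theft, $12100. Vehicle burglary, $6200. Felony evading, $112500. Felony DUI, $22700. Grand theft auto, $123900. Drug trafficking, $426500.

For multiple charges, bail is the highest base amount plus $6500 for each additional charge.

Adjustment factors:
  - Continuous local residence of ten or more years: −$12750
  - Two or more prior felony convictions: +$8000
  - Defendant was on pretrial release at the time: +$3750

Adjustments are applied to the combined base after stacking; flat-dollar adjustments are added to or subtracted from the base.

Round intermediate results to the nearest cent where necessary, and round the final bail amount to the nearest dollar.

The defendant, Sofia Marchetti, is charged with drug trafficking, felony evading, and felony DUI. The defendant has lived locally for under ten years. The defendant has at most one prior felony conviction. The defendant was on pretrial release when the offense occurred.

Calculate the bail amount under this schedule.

$443250

Base amounts from the schedule: drug trafficking $426500; felony evading $112500; felony DUI $22700.
Stacking rule: highest base plus $6500 per additional charge. Highest is drug trafficking at $426500; 2 additional charges → +$13000. Combined base = $439500.
Defendant was on pretrial release at the time (+$3750 flat): $439500 + $3750 = $443250.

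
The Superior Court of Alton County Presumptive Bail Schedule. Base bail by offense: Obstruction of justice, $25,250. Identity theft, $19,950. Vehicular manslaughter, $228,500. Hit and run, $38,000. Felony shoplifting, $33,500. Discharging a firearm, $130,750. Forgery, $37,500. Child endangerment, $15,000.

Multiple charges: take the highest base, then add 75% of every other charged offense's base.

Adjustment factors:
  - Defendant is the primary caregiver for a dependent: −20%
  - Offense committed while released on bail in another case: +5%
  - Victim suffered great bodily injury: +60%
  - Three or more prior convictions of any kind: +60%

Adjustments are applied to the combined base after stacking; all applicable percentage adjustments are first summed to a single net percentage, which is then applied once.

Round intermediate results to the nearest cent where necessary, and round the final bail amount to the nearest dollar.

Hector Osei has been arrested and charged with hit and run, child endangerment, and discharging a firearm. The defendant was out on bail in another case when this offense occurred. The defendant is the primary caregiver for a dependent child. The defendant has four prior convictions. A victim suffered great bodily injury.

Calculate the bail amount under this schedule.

Base amounts from the schedule: hit and run $38,000; child endangerment $15,000; discharging a firearm $130,750.
Stacking rule: highest base plus 75% of each additional charge. Highest is discharging a firearm at $130,750. Additional: $38,000 × 75% = $28,500; $15,000 × 75% = $11,250. Combined base = $130,750 + $39,750 = $170,500.
Net percentage adjustment: −20% +5% +60% +60% = +105%. $170,500 × 2.05 = $349,525.

$349,525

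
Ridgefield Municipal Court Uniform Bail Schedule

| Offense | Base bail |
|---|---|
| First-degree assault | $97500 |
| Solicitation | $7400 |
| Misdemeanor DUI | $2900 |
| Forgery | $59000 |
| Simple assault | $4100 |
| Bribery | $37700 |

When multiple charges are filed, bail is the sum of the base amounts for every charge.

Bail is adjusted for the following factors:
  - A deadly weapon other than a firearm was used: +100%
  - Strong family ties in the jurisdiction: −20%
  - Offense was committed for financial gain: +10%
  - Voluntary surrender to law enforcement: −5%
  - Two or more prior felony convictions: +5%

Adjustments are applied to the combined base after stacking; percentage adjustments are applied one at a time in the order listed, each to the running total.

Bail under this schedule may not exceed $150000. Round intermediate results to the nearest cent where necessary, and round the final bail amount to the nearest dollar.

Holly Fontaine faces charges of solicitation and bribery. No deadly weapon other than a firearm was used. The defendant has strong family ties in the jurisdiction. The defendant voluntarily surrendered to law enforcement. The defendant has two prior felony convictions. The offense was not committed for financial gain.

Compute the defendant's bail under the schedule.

Base amounts from the schedule: solicitation $7400; bribery $37700.
Stacking rule: sum of all bases. $7400 + $37700 = $45100.
Strong family ties in the jurisdiction (−20%): $45100 × 0.8 = $36080.
Voluntary surrender to law enforcement (−5%): $36080 × 0.95 = $34276.
Two or more prior felony convictions (+5%): $34276 × 1.05 = $35989.80.
$35989.80 is within the $150000 maximum.
Rounded to the nearest dollar: $35990.

$35990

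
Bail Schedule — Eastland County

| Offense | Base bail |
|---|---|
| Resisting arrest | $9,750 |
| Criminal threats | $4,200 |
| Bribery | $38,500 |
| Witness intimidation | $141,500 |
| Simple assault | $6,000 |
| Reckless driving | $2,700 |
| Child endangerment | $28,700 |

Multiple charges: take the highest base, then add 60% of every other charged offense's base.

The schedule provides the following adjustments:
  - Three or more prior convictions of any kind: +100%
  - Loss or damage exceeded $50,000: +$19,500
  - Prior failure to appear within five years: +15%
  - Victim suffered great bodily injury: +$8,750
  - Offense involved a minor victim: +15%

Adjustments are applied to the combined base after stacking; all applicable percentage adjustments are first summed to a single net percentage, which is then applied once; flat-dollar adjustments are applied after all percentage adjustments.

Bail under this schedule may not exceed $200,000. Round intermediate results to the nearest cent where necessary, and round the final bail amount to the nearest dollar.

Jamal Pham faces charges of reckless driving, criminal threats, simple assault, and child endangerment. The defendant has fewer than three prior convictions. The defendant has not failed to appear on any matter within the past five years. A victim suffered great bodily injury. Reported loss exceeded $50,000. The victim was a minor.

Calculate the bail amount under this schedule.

Base amounts from the schedule: reckless driving $2,700; criminal threats $4,200; simple assault $6,000; child endangerment $28,700.
Stacking rule: highest base plus 60% of each additional charge. Highest is child endangerment at $28,700. Additional: $2,700 × 60% = $1,620; $4,200 × 60% = $2,520; $6,000 × 60% = $3,600. Combined base = $28,700 + $7,740 = $36,440.
Offense involved a minor victim (+15%): $36,440 × 1.15 = $41,906.
Loss or damage exceeded $50,000 (+$19,500 flat): $41,906 + $19,500 = $61,406.
Victim suffered great bodily injury (+$8,750 flat): $61,406 + $8,750 = $70,156.
$70,156 is within the $200,000 maximum.

$70,156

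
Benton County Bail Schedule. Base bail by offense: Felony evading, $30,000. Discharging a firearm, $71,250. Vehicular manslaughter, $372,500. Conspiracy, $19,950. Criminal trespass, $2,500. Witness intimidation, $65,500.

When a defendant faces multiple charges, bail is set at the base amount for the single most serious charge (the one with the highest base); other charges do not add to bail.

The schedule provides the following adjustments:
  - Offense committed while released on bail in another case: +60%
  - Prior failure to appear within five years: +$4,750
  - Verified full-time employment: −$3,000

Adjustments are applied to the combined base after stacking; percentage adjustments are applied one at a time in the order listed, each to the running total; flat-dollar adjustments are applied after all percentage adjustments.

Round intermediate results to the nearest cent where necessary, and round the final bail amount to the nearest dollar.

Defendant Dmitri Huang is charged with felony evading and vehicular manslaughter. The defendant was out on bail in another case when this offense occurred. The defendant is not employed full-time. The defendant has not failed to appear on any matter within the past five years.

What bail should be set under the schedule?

Base amounts from the schedule: felony evading $30,000; vehicular manslaughter $372,500.
Stacking rule: use the highest base only. Highest is vehicular manslaughter at $372,500. Combined base = $372,500.
Offense committed while released on bail in another case (+60%): $372,500 × 1.6 = $596,000.

$596,000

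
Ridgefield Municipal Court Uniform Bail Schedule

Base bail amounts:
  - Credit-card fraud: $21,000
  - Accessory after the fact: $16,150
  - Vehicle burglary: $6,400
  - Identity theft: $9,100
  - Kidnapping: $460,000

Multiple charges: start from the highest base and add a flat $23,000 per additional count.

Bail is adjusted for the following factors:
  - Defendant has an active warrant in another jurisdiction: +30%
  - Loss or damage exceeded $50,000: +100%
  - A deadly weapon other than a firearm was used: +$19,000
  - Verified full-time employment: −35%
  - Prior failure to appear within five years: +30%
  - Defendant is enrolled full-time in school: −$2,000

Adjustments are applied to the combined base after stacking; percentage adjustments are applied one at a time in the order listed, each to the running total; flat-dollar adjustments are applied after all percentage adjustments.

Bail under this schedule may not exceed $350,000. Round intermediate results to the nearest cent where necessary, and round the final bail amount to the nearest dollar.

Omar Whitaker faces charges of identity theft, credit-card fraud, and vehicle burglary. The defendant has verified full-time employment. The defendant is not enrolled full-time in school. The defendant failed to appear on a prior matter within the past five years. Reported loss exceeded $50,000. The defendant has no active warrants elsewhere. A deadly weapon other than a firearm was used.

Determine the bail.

$132,230

Base amounts from the schedule: identity theft $9,100; credit-card fraud $21,000; vehicle burglary $6,400.
Stacking rule: highest base plus $23,000 per additional charge. Highest is credit-card fraud at $21,000; 2 additional charges → +$46,000. Combined base = $67,000.
Loss or damage exceeded $50,000 (+100%): $67,000 × 2 = $134,000.
Verified full-time employment (−35%): $134,000 × 0.65 = $87,100.
Prior failure to appear within five years (+30%): $87,100 × 1.3 = $113,230.
A deadly weapon other than a firearm was used (+$19,000 flat): $113,230 + $19,000 = $132,230.
$132,230 is within the $350,000 maximum.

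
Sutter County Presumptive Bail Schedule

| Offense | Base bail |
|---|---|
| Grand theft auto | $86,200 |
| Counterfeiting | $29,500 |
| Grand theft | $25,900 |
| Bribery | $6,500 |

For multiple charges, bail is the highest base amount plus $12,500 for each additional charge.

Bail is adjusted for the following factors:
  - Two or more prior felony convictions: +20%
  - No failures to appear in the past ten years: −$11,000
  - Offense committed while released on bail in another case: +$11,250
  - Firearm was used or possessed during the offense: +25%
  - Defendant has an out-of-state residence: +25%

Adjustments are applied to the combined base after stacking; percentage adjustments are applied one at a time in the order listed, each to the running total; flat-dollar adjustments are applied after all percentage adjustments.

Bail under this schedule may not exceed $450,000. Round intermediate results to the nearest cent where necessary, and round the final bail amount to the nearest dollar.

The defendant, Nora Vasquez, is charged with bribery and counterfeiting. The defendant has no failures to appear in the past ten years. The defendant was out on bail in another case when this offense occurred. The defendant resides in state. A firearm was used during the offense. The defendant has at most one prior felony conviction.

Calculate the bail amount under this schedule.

Base amounts from the schedule: bribery $6,500; counterfeiting $29,500.
Stacking rule: highest base plus $12,500 per additional charge. Highest is counterfeiting at $29,500; 1 additional charge → +$12,500. Combined base = $42,000.
Firearm was used or possessed during the offense (+25%): $42,000 × 1.25 = $52,500.
No failures to appear in the past ten years (−$11,000 flat): $52,500 − $11,000 = $41,500.
Offense committed while released on bail in another case (+$11,250 flat): $41,500 + $11,250 = $52,750.
$52,750 is within the $450,000 maximum.

$52,750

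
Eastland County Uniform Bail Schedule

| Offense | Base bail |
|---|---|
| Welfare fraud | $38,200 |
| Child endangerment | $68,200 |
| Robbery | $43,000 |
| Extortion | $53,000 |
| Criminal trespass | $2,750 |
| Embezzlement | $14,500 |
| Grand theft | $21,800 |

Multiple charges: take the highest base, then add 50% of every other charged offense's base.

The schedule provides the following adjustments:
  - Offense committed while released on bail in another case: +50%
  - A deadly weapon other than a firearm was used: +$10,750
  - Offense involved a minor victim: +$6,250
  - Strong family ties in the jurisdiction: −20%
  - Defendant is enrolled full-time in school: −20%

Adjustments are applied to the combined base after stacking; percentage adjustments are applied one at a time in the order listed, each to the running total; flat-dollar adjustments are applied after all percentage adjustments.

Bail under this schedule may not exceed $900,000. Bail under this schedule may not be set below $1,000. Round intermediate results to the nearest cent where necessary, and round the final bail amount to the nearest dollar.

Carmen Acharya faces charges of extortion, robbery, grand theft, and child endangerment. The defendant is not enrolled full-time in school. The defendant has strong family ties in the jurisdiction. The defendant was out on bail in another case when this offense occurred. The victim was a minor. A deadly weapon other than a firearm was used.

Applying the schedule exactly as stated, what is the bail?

Base amounts from the schedule: extortion $53,000; robbery $43,000; grand theft $21,800; child endangerment $68,200.
Stacking rule: highest base plus 50% of each additional charge. Highest is child endangerment at $68,200. Additional: $53,000 × 50% = $26,500; $43,000 × 50% = $21,500; $21,800 × 50% = $10,900. Combined base = $68,200 + $58,900 = $127,100.
Offense committed while released on bail in another case (+50%): $127,100 × 1.5 = $190,650.
Strong family ties in the jurisdiction (−20%): $190,650 × 0.8 = $152,520.
A deadly weapon other than a firearm was used (+$10,750 flat): $152,520 + $10,750 = $163,270.
Offense involved a minor victim (+$6,250 flat): $163,270 + $6,250 = $169,520.
$169,520 is within the $900,000 maximum.
$169,520 is at or above the $1,000 minimum.

$169,520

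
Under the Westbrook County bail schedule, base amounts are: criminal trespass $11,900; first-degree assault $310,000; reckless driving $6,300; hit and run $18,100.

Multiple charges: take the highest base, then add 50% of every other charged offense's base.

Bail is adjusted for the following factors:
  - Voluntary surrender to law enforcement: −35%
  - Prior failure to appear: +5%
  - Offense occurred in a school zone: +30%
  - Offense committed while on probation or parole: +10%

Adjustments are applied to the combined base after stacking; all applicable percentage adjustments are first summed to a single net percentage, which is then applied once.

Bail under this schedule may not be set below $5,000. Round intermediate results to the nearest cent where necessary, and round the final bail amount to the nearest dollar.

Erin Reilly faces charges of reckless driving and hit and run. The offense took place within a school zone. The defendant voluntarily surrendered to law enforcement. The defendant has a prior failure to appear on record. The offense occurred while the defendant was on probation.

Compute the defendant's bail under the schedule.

Base amounts from the schedule: reckless driving $6,300; hit and run $18,100.
Stacking rule: highest base plus 50% of each additional charge. Highest is hit and run at $18,100. Additional: $6,300 × 50% = $3,150. Combined base = $18,100 + $3,150 = $21,250.
Net percentage adjustment: −35% +5% +30% +10% = +10%. $21,250 × 1.1 = $23,375.
$23,375 is at or above the $5,000 minimum.

$23,375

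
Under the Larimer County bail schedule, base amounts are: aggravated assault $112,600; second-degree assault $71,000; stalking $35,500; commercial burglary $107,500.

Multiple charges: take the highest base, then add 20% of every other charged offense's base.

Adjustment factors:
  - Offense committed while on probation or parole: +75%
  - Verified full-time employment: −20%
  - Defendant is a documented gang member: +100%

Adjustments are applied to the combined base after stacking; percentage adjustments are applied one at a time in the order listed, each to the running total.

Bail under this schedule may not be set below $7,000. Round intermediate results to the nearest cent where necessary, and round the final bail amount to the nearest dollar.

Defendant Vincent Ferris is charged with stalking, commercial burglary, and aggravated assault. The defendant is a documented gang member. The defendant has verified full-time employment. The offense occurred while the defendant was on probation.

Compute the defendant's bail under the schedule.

Base amounts from the schedule: stalking $35,500; commercial burglary $107,500; aggravated assault $112,600.
Stacking rule: highest base plus 20% of each additional charge. Highest is aggravated assault at $112,600. Additional: $35,500 × 20% = $7,100; $107,500 × 20% = $21,500. Combined base = $112,600 + $28,600 = $141,200.
Offense committed while on probation or parole (+75%): $141,200 × 1.75 = $247,100.
Verified full-time employment (−20%): $247,100 × 0.8 = $197,680.
Defendant is a documented gang member (+100%): $197,680 × 2 = $395,360.
$395,360 is at or above the $7,000 minimum.

$395,360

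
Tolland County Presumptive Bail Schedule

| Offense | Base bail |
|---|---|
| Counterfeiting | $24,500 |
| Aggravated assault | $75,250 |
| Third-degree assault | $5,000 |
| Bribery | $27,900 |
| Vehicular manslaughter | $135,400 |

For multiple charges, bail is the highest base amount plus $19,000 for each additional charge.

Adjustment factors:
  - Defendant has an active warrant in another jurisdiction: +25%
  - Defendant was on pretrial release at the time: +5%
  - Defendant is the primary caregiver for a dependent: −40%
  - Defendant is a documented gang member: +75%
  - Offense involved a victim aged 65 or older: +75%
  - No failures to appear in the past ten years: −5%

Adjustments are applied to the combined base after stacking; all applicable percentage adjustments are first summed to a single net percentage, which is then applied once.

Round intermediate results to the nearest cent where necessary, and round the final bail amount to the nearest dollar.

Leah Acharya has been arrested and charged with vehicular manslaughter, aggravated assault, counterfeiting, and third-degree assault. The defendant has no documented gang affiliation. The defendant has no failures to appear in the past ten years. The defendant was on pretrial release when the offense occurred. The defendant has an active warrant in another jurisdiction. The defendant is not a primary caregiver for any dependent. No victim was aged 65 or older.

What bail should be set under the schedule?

$240,500

Base amounts from the schedule: vehicular manslaughter $135,400; aggravated assault $75,250; counterfeiting $24,500; third-degree assault $5,000.
Stacking rule: highest base plus $19,000 per additional charge. Highest is vehicular manslaughter at $135,400; 3 additional charges → +$57,000. Combined base = $192,400.
Net percentage adjustment: +25% +5% −5% = +25%. $192,400 × 1.25 = $240,500.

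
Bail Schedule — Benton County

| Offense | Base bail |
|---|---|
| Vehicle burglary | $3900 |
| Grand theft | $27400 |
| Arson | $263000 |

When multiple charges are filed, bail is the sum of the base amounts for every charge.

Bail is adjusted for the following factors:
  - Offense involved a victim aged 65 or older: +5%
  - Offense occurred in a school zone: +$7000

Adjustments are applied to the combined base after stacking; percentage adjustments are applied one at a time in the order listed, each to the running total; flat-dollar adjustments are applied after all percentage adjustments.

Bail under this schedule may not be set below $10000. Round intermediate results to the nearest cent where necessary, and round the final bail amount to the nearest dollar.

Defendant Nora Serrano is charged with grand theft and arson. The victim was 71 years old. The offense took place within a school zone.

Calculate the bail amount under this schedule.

$311920

Base amounts from the schedule: grand theft $27400; arson $263000.
Stacking rule: sum of all bases. $27400 + $263000 = $290400.
Offense involved a victim aged 65 or older (+5%): $290400 × 1.05 = $304920.
Offense occurred in a school zone (+$7000 flat): $304920 + $7000 = $311920.
$311920 is at or above the $10000 minimum.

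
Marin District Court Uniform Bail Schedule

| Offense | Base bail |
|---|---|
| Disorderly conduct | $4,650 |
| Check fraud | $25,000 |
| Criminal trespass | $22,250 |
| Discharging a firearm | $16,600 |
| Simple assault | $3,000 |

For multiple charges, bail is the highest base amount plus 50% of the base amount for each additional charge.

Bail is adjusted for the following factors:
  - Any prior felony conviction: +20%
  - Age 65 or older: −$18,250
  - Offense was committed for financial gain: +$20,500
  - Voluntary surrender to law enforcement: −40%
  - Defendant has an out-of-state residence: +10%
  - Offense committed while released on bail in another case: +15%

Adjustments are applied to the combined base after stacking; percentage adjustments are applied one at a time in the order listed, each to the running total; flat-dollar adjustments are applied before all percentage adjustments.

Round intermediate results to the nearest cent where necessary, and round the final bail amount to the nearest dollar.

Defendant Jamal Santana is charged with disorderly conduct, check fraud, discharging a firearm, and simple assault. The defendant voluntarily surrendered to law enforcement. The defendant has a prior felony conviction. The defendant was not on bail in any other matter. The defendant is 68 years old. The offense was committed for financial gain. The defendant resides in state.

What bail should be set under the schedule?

Base amounts from the schedule: disorderly conduct $4,650; check fraud $25,000; discharging a firearm $16,600; simple assault $3,000.
Stacking rule: highest base plus 50% of each additional charge. Highest is check fraud at $25,000. Additional: $4,650 × 50% = $2,325; $16,600 × 50% = $8,300; $3,000 × 50% = $1,500. Combined base = $25,000 + $12,125 = $37,125.
Age 65 or older (−$18,250 flat): $37,125 − $18,250 = $18,875.
Offense was committed for financial gain (+$20,500 flat): $18,875 + $20,500 = $39,375.
Any prior felony conviction (+20%): $39,375 × 1.2 = $47,250.
Voluntary surrender to law enforcement (−40%): $47,250 × 0.6 = $28,350.

$28,350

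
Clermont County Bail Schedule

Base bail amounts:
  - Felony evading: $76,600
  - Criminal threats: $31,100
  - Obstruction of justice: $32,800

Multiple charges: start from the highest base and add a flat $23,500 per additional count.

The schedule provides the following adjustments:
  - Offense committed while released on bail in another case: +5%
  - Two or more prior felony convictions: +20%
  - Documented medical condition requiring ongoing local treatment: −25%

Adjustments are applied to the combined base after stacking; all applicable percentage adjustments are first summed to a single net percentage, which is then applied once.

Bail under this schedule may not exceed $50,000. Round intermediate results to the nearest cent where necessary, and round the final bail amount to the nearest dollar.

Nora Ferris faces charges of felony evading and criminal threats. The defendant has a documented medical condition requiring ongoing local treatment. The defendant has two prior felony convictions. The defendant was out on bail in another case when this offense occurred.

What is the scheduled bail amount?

Base amounts from the schedule: felony evading $76,600; criminal threats $31,100.
Stacking rule: highest base plus $23,500 per additional charge. Highest is felony evading at $76,600; 1 additional charge → +$23,500. Combined base = $100,100.
Net percentage adjustment: +5% +20% −25% = +0%. $100,100 × 1 = $100,100.
Result $100,100 exceeds the maximum of $50,000; bail is capped at $50,000.

$50,000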